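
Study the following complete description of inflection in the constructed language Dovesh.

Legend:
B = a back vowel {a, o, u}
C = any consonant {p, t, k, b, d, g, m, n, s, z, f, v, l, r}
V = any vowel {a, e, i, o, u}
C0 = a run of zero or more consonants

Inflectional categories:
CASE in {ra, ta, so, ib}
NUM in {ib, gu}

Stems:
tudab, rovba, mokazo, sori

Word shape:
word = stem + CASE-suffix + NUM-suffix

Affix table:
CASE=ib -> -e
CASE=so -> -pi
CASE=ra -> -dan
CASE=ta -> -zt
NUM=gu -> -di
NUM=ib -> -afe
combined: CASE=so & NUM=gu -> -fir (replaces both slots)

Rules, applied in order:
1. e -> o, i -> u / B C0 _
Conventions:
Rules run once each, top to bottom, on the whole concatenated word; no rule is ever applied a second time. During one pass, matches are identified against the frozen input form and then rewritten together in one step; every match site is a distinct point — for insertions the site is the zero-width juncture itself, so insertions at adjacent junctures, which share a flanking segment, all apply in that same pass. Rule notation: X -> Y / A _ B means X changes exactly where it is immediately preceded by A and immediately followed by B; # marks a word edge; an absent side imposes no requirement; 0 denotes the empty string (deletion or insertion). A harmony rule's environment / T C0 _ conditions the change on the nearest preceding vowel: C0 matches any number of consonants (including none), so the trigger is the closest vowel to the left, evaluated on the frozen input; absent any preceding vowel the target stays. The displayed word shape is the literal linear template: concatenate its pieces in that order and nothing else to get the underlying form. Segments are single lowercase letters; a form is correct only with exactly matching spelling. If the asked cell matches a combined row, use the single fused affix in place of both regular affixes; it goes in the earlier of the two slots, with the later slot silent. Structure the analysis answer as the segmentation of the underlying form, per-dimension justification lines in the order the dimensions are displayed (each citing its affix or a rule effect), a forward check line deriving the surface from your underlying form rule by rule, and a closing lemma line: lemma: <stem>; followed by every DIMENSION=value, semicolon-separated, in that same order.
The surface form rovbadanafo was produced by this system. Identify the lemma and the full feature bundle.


underlying: rovba-dan-afe
CASE=ra - signalled by the affix -dan
NUM=ib - signalled by the affix -afe
check: rovbadanafe -> rovbadanafo
lemma: rovba; CASE=ra; NUM=ib


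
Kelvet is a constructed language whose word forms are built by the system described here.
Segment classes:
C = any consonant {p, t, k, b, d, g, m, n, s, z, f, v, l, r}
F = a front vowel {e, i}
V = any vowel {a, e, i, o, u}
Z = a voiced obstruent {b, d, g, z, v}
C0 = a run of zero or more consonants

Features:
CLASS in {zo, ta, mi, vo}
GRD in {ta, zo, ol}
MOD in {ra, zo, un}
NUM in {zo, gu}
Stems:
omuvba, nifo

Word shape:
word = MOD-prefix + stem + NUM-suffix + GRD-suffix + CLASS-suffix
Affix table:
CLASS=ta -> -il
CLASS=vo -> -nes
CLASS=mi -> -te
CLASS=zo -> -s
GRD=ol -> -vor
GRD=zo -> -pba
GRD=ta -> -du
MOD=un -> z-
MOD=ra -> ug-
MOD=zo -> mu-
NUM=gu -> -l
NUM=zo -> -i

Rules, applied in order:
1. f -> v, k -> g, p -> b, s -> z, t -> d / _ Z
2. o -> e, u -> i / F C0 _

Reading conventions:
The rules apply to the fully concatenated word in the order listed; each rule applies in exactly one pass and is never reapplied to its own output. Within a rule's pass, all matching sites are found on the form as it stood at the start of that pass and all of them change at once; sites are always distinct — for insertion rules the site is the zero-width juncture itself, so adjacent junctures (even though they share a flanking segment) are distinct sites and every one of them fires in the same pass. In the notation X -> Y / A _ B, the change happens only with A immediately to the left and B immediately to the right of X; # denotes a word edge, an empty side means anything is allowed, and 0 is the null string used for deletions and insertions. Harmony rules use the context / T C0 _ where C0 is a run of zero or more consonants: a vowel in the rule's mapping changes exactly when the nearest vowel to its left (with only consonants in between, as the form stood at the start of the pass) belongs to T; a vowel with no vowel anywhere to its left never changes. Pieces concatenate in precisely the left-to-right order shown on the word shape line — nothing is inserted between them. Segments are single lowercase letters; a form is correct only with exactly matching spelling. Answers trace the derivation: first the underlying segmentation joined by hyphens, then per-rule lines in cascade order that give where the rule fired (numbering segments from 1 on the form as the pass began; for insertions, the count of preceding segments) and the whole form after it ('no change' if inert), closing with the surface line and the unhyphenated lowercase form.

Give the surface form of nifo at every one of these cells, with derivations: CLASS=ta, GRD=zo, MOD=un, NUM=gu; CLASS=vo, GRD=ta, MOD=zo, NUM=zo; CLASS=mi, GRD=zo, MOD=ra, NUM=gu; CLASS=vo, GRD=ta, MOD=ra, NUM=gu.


cell CLASS=ta, GRD=zo, MOD=un, NUM=gu:
underlying: z-nifo-l-pba-il
1. f -> v, k -> g, p -> b, s -> z, t -> d / _ Z: fires at position(s) 7: znifolbbail
2. o -> e, u -> i / F C0 _: fires at position(s) 5: znifelbbail
surface: znifelbbail

cell CLASS=vo, GRD=ta, MOD=zo, NUM=zo:
underlying: mu-nifo-i-du-nes
1. f -> v, k -> g, p -> b, s -> z, t -> d / _ Z: no change
2. o -> e, u -> i / F C0 _: fires at position(s) 6, 9: munifeidines
surface: munifeidines

cell CLASS=mi, GRD=zo, MOD=ra, NUM=gu:
underlying: ug-nifo-l-pba-te
1. f -> v, k -> g, p -> b, s -> z, t -> d / _ Z: fires at position(s) 8: ugnifolbbate
2. o -> e, u -> i / F C0 _: fires at position(s) 6: ugnifelbbate
surface: ugnifelbbate

cell CLASS=vo, GRD=ta, MOD=ra, NUM=gu:
underlying: ug-nifo-l-du-nes
1. f -> v, k -> g, p -> b, s -> z, t -> d / _ Z: no change
2. o -> e, u -> i / F C0 _: fires at position(s) 6: ugnifeldunes
surface: ugnifeldunes


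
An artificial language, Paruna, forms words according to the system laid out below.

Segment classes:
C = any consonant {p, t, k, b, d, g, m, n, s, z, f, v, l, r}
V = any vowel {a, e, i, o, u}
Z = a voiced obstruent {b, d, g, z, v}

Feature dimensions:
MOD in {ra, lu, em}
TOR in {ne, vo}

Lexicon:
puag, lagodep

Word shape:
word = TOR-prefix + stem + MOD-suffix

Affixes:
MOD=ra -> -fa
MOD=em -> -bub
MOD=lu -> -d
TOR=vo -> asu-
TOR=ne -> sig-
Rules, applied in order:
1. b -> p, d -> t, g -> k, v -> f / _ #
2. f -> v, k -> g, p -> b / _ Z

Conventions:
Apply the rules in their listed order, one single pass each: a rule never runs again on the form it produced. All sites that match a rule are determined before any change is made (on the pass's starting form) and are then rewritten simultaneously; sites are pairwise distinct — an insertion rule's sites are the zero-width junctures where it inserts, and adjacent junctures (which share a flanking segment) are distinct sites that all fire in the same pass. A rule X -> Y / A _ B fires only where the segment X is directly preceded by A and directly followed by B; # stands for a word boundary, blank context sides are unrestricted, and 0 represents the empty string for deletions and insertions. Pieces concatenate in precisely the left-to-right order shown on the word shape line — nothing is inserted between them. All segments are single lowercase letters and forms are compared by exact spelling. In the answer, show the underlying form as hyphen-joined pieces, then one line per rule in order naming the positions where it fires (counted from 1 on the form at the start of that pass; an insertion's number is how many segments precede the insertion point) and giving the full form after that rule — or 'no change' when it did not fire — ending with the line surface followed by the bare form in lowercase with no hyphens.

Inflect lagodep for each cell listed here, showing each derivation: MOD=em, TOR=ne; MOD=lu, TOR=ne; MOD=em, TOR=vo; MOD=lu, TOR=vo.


cell MOD=em, TOR=ne:
underlying: sig-lagodep-bub
1. b -> p, d -> t, g -> k, v -> f / _ #: fires at position(s) 13: siglagodepbup
2. f -> v, k -> g, p -> b / _ Z: fires at position(s) 10: siglagodebbup
surface: siglagodebbup

cell MOD=lu, TOR=ne:
underlying: sig-lagodep-d
1. b -> p, d -> t, g -> k, v -> f / _ #: fires at position(s) 11: siglagodept
2. f -> v, k -> g, p -> b / _ Z: no change
surface: siglagodept

cell MOD=em, TOR=vo:
underlying: asu-lagodep-bub
1. b -> p, d -> t, g -> k, v -> f / _ #: fires at position(s) 13: asulagodepbup
2. f -> v, k -> g, p -> b / _ Z: fires at position(s) 10: asulagodebbup
surface: asulagodebbup

cell MOD=lu, TOR=vo:
underlying: asu-lagodep-d
1. b -> p, d -> t, g -> k, v -> f / _ #: fires at position(s) 11: asulagodept
2. f -> v, k -> g, p -> b / _ Z: no change
surface: asulagodept


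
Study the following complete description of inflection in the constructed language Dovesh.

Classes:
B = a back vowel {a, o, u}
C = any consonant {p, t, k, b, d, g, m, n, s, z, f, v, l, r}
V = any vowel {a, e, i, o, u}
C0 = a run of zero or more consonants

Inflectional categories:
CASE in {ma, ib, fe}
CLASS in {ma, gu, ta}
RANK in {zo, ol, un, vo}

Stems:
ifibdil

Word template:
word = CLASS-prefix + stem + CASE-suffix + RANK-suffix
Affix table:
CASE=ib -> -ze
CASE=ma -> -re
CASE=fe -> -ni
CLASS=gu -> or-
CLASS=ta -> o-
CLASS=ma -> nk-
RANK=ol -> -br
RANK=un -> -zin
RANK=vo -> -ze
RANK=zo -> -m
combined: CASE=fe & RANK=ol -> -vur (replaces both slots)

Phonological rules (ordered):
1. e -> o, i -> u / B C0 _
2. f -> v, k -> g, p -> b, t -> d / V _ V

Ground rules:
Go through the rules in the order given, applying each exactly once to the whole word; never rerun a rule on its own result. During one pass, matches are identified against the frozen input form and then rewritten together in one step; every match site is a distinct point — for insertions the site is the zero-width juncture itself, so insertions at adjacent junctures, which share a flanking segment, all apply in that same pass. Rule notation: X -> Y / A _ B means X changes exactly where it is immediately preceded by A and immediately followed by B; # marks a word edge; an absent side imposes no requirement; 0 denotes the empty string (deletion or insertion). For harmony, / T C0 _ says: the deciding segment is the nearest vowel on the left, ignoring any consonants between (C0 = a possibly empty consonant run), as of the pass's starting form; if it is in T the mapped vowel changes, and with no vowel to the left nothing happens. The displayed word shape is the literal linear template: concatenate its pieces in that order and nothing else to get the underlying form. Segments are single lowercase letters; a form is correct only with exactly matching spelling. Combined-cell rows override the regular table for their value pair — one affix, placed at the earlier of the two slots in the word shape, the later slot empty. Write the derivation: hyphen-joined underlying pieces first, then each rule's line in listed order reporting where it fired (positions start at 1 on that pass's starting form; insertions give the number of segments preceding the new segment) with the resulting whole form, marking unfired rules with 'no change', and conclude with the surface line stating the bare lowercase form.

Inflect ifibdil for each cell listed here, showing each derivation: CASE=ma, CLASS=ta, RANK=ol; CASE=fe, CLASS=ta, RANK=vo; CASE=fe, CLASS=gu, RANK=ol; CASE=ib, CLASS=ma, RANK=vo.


cell CASE=ma, CLASS=ta, RANK=ol:
underlying: o-ifibdil-re-br
1. e -> o, i -> u / B C0 _: fires at position(s) 2: oufibdilrebr
2. f -> v, k -> g, p -> b, t -> d / V _ V: fires at position(s) 3: ouvibdilrebr
surface: ouvibdilrebr

cell CASE=fe, CLASS=ta, RANK=vo:
underlying: o-ifibdil-ni-ze
1. e -> o, i -> u / B C0 _: fires at position(s) 2: oufibdilnize
2. f -> v, k -> g, p -> b, t -> d / V _ V: fires at position(s) 3: ouvibdilnize
surface: ouvibdilnize

cell CASE=fe, CLASS=gu, RANK=ol:
underlying: or-ifibdil-vur
1. e -> o, i -> u / B C0 _: fires at position(s) 3: orufibdilvur
2. f -> v, k -> g, p -> b, t -> d / V _ V: fires at position(s) 4: oruvibdilvur
surface: oruvibdilvur

cell CASE=ib, CLASS=ma, RANK=vo:
underlying: nk-ifibdil-ze-ze
1. e -> o, i -> u / B C0 _: no change
2. f -> v, k -> g, p -> b, t -> d / V _ V: fires at position(s) 4: nkivibdilzeze
surface: nkivibdilzeze


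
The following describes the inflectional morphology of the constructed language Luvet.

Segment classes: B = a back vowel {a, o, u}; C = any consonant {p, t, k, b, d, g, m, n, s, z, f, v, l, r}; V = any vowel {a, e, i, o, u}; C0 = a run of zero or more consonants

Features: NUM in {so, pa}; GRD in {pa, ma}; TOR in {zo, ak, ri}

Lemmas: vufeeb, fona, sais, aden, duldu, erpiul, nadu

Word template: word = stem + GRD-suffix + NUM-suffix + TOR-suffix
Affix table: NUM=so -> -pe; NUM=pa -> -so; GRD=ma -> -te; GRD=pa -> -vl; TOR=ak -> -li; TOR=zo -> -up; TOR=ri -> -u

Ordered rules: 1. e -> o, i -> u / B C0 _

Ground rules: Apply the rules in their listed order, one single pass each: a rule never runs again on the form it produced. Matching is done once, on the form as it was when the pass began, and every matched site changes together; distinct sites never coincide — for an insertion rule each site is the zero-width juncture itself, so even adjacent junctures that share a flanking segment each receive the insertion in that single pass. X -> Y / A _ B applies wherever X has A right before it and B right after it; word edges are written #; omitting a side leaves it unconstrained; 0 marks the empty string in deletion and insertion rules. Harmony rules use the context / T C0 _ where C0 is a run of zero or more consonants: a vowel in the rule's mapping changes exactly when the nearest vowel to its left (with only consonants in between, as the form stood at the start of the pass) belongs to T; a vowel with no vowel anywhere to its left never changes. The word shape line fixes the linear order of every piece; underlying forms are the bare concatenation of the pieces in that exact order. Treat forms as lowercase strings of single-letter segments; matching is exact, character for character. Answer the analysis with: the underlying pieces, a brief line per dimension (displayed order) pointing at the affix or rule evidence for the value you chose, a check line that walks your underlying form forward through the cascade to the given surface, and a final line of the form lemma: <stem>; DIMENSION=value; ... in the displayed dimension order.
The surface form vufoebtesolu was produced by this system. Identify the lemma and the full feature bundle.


underlying: vufeeb-te-so-li
NUM=pa - signalled by the affix -so
GRD=ma - signalled by the affix -te
TOR=ak - signalled by the affix -li
check: vufeebtesoli -> vufoebtesolu
lemma: vufeeb; NUM=pa; GRD=ma; TOR=ak


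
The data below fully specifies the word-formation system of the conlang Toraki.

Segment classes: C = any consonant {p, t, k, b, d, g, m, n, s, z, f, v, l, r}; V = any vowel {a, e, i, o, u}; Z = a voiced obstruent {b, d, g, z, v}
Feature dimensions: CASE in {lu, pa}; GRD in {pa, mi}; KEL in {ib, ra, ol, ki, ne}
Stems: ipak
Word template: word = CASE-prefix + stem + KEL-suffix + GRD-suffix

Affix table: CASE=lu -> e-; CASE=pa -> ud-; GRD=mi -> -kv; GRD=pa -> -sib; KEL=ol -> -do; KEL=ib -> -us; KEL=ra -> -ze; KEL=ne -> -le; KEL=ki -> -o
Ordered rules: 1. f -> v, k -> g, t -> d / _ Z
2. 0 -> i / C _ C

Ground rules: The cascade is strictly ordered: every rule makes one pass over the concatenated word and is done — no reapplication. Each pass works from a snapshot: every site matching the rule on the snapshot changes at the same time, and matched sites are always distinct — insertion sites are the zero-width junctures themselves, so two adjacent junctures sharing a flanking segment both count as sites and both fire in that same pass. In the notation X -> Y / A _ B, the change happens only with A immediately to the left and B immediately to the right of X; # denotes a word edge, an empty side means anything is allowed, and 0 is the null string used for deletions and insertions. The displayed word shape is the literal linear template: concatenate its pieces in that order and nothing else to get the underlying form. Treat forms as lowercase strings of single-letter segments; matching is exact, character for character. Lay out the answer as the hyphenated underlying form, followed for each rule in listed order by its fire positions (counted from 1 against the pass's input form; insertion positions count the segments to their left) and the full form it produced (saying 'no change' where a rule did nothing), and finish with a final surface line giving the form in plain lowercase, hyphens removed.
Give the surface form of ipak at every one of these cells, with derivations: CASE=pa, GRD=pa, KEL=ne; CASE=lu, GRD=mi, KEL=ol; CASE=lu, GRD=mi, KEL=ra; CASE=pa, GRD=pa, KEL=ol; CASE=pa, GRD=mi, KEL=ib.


cell CASE=pa, GRD=pa, KEL=ne:
underlying: ud-ipak-le-sib
1. f -> v, k -> g, t -> d / _ Z: no change
2. 0 -> i / C _ C: inserts after position(s) 6: udipakilesib
surface: udipakilesib

cell CASE=lu, GRD=mi, KEL=ol:
underlying: e-ipak-do-kv
1. f -> v, k -> g, t -> d / _ Z: fires at position(s) 5, 8: eipagdogv
2. 0 -> i / C _ C: inserts after position(s) 5, 8: eipagidogiv
surface: eipagidogiv

cell CASE=lu, GRD=mi, KEL=ra:
underlying: e-ipak-ze-kv
1. f -> v, k -> g, t -> d / _ Z: fires at position(s) 5, 8: eipagzegv
2. 0 -> i / C _ C: inserts after position(s) 5, 8: eipagizegiv
surface: eipagizegiv

cell CASE=pa, GRD=pa, KEL=ol:
underlying: ud-ipak-do-sib
1. f -> v, k -> g, t -> d / _ Z: fires at position(s) 6: udipagdosib
2. 0 -> i / C _ C: inserts after position(s) 6: udipagidosib
surface: udipagidosib

cell CASE=pa, GRD=mi, KEL=ib:
underlying: ud-ipak-us-kv
1. f -> v, k -> g, t -> d / _ Z: fires at position(s) 9: udipakusgv
2. 0 -> i / C _ C: inserts after position(s) 8, 9: udipakusigiv
surface: udipakusigiv


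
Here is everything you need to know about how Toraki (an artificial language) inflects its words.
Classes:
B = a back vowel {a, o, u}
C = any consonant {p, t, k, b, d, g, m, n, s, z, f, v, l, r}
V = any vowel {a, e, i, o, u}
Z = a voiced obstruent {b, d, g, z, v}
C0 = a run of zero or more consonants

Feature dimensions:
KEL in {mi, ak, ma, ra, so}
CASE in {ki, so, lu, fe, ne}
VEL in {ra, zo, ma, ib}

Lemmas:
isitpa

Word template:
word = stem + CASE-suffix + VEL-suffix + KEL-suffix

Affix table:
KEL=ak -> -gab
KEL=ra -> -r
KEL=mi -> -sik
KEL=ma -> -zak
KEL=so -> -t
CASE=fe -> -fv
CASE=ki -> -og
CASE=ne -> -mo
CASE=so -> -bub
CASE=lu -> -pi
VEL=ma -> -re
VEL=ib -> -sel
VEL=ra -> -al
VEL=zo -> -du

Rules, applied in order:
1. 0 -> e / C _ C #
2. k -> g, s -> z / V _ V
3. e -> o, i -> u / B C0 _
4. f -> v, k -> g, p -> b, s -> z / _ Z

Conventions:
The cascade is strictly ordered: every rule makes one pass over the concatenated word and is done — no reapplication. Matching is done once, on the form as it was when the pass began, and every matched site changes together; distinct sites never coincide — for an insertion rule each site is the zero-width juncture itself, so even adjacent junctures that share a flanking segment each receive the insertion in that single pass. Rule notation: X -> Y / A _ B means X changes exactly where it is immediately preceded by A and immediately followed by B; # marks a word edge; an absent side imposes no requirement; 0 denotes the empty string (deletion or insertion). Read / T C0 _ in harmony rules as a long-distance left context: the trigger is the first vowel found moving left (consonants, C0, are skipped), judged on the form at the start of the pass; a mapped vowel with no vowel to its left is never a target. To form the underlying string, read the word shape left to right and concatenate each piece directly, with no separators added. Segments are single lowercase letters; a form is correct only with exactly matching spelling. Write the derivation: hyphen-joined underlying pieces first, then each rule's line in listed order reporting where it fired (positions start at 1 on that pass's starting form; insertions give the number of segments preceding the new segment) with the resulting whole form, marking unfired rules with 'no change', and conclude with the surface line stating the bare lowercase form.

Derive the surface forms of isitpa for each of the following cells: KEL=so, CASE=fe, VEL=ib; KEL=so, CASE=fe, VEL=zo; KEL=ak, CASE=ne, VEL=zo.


cell KEL=so, CASE=fe, VEL=ib:
underlying: isitpa-fv-sel-t
1. 0 -> e / C _ C #: inserts after position(s) 11: isitpafvselet
2. k -> g, s -> z / V _ V: fires at position(s) 2: izitpafvselet
3. e -> o, i -> u / B C0 _: fires at position(s) 10: izitpafvsolet
4. f -> v, k -> g, p -> b, s -> z / _ Z: fires at position(s) 7: izitpavvsolet
surface: izitpavvsolet

cell KEL=so, CASE=fe, VEL=zo:
underlying: isitpa-fv-du-t
1. 0 -> e / C _ C #: no change
2. k -> g, s -> z / V _ V: fires at position(s) 2: izitpafvdut
3. e -> o, i -> u / B C0 _: no change
4. f -> v, k -> g, p -> b, s -> z / _ Z: fires at position(s) 7: izitpavvdut
surface: izitpavvdut

cell KEL=ak, CASE=ne, VEL=zo:
underlying: isitpa-mo-du-gab
1. 0 -> e / C _ C #: no change
2. k -> g, s -> z / V _ V: fires at position(s) 2: izitpamodugab
3. e -> o, i -> u / B C0 _: no change
4. f -> v, k -> g, p -> b, s -> z / _ Z: no change
surface: izitpamodugab


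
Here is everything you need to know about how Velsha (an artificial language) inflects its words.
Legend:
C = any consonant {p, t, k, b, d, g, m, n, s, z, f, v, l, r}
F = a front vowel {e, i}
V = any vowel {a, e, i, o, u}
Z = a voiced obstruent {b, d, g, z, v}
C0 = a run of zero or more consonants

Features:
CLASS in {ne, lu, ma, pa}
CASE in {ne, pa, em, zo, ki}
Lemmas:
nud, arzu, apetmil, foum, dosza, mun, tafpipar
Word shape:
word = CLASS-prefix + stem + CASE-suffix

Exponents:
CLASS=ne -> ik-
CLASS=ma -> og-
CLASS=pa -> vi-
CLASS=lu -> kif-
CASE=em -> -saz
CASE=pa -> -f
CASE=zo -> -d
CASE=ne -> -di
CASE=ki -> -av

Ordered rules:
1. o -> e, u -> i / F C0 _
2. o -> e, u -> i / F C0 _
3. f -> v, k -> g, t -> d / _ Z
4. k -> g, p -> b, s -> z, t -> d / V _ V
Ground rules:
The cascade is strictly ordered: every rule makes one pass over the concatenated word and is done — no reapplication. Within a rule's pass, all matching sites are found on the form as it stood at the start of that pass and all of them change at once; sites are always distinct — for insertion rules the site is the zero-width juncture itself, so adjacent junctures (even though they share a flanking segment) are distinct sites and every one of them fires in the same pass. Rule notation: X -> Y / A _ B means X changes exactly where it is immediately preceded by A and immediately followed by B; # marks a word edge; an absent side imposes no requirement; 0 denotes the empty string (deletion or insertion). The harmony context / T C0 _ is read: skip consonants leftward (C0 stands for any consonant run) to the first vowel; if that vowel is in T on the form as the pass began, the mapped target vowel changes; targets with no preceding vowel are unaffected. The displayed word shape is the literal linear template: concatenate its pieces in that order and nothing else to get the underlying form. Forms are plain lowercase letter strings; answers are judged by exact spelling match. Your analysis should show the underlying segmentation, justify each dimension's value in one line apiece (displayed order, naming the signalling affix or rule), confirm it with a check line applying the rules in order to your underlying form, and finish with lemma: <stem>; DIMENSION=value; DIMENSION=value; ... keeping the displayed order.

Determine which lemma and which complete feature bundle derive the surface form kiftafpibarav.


underlying: kif-tafpipar-av
CLASS=lu - signalled by the affix kif-
CASE=ki - signalled by the affix -av
check: kiftafpiparav -> kiftafpiparav -> kiftafpiparav -> kiftafpiparav -> kiftafpibarav
lemma: tafpipar; CLASS=lu; CASE=ki


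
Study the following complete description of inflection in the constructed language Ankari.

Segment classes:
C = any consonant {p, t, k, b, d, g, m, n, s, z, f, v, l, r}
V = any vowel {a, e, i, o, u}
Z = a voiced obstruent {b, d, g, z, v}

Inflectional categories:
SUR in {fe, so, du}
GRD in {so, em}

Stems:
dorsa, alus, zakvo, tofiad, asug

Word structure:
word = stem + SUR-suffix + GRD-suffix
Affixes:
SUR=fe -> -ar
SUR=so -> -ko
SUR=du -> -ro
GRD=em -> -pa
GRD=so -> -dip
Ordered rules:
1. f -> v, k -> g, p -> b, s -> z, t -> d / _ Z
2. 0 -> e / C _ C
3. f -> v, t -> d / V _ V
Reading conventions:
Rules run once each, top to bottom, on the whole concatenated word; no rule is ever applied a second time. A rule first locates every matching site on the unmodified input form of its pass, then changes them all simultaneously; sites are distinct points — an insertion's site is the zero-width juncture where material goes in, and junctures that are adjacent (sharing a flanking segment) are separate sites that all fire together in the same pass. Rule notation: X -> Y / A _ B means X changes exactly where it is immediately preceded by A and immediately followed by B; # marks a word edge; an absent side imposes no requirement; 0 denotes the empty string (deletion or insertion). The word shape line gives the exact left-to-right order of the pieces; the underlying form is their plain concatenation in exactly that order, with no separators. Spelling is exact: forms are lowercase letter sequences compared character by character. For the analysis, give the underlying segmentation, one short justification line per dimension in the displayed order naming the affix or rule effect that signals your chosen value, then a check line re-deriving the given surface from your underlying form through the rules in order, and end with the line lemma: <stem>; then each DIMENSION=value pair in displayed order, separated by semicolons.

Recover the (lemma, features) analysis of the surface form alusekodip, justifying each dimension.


underlying: alus-ko-dip
SUR=so - signalled by the affix -ko
GRD=so - signalled by the affix -dip
check: aluskodip -> aluskodip -> alusekodip -> alusekodip
lemma: alus; SUR=so; GRD=so


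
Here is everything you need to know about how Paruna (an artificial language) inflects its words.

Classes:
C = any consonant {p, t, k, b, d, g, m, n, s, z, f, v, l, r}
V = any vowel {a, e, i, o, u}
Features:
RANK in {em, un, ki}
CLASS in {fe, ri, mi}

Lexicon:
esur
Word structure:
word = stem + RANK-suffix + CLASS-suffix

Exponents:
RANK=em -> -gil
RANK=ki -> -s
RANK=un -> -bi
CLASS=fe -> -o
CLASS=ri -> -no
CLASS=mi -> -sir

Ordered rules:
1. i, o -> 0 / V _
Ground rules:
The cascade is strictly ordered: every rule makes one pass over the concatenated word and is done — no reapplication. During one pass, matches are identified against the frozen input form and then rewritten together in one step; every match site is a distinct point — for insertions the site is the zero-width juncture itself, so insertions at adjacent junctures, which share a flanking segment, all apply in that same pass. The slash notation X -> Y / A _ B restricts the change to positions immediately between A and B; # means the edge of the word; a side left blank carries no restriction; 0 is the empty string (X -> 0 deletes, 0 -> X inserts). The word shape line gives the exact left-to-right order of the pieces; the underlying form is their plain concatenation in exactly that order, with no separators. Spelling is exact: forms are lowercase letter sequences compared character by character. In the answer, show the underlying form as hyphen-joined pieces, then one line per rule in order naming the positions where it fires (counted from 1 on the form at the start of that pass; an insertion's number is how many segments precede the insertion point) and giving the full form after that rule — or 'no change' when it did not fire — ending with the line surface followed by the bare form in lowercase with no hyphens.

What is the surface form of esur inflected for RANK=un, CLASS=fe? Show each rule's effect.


underlying: esur-bi-o
1. i, o -> 0 / V _: fires at position(s) 7: esurbi
surface: esurbi


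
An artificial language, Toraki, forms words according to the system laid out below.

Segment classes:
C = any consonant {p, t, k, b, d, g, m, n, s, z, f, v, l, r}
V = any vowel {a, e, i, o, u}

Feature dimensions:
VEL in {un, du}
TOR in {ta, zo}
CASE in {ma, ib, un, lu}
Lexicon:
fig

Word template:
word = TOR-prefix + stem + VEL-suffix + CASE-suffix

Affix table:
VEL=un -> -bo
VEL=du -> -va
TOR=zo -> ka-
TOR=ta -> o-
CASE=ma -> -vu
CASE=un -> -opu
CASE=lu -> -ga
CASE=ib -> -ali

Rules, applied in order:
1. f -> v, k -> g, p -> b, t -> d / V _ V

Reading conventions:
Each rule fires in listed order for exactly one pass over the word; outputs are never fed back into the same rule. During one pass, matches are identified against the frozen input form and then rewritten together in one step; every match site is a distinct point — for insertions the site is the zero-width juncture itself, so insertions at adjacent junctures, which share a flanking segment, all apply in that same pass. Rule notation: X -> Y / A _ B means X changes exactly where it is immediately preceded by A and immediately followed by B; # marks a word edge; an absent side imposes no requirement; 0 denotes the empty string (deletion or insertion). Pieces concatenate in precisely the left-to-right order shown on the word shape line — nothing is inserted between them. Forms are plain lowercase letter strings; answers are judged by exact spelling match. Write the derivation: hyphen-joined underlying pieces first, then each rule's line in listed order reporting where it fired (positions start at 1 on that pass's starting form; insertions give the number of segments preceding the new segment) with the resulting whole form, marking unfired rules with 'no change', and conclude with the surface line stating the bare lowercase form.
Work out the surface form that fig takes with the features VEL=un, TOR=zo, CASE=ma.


underlying: ka-fig-bo-vu
1. f -> v, k -> g, p -> b, t -> d / V _ V: fires at position(s) 3: kavigbovu
surface: kavigbovu


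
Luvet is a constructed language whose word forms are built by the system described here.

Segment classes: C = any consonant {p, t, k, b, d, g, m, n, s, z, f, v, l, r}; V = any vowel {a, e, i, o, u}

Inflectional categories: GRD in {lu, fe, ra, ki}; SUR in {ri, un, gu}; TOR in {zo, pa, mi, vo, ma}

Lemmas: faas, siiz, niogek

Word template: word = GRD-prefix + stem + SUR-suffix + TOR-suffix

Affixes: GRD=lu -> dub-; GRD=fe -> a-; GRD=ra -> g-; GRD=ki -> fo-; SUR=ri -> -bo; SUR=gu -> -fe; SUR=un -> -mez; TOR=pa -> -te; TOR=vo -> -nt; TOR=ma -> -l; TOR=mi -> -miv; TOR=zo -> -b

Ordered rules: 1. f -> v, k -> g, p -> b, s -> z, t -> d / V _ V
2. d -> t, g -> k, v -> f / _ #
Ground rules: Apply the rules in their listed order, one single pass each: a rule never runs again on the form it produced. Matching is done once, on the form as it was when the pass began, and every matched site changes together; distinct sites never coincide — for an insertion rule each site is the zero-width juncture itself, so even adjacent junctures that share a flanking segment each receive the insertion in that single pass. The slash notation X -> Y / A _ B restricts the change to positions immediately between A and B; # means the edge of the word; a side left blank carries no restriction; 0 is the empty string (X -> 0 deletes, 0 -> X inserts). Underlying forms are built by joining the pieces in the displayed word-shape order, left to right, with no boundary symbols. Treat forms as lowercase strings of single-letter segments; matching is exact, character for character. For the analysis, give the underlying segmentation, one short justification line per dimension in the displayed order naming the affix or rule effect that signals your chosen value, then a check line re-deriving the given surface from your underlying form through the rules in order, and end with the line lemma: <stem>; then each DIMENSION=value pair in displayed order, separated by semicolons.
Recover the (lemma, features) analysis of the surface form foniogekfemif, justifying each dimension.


underlying: fo-niogek-fe-miv
GRD=ki - signalled by the affix fo-
SUR=gu - signalled by the affix -fe
TOR=mi - signalled by the affix -miv
check: foniogekfemiv -> foniogekfemiv -> foniogekfemif
lemma: niogek; GRD=ki; SUR=gu; TOR=mi


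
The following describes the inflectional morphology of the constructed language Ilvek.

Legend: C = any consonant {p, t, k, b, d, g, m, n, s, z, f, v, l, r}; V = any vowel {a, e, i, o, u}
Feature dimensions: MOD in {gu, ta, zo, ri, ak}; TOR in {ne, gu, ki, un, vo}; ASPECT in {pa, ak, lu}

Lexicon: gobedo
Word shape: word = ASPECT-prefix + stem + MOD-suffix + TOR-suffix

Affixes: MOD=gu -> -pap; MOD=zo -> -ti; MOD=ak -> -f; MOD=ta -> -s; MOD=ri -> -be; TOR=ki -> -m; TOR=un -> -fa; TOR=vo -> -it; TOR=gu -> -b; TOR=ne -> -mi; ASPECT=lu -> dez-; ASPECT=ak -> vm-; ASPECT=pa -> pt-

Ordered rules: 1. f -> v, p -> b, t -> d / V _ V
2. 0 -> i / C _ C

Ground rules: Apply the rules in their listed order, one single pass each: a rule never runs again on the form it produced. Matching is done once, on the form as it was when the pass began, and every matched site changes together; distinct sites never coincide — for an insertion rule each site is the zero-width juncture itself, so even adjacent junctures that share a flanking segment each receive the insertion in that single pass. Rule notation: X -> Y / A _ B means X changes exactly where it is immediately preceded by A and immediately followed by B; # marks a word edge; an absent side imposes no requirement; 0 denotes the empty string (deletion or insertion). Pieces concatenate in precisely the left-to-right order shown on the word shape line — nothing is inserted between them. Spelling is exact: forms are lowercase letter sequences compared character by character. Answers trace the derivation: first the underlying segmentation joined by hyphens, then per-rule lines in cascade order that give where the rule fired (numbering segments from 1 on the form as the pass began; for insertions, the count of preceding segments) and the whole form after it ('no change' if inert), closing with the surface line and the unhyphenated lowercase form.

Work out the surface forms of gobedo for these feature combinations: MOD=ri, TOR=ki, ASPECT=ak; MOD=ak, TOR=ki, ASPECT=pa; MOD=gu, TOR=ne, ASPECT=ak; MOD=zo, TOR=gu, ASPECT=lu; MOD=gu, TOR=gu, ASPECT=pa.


cell MOD=ri, TOR=ki, ASPECT=ak:
underlying: vm-gobedo-be-m
1. f -> v, p -> b, t -> d / V _ V: no change
2. 0 -> i / C _ C: inserts after position(s) 1, 2: vimigobedobem
surface: vimigobedobem

cell MOD=ak, TOR=ki, ASPECT=pa:
underlying: pt-gobedo-f-m
1. f -> v, p -> b, t -> d / V _ V: no change
2. 0 -> i / C _ C: inserts after position(s) 1, 2, 9: pitigobedofim
surface: pitigobedofim

cell MOD=gu, TOR=ne, ASPECT=ak:
underlying: vm-gobedo-pap-mi
1. f -> v, p -> b, t -> d / V _ V: fires at position(s) 9: vmgobedobapmi
2. 0 -> i / C _ C: inserts after position(s) 1, 2, 11: vimigobedobapimi
surface: vimigobedobapimi

cell MOD=zo, TOR=gu, ASPECT=lu:
underlying: dez-gobedo-ti-b
1. f -> v, p -> b, t -> d / V _ V: fires at position(s) 10: dezgobedodib
2. 0 -> i / C _ C: inserts after position(s) 3: dezigobedodib
surface: dezigobedodib

cell MOD=gu, TOR=gu, ASPECT=pa:
underlying: pt-gobedo-pap-b
1. f -> v, p -> b, t -> d / V _ V: fires at position(s) 9: ptgobedobapb
2. 0 -> i / C _ C: inserts after position(s) 1, 2, 11: pitigobedobapib
surface: pitigobedobapib


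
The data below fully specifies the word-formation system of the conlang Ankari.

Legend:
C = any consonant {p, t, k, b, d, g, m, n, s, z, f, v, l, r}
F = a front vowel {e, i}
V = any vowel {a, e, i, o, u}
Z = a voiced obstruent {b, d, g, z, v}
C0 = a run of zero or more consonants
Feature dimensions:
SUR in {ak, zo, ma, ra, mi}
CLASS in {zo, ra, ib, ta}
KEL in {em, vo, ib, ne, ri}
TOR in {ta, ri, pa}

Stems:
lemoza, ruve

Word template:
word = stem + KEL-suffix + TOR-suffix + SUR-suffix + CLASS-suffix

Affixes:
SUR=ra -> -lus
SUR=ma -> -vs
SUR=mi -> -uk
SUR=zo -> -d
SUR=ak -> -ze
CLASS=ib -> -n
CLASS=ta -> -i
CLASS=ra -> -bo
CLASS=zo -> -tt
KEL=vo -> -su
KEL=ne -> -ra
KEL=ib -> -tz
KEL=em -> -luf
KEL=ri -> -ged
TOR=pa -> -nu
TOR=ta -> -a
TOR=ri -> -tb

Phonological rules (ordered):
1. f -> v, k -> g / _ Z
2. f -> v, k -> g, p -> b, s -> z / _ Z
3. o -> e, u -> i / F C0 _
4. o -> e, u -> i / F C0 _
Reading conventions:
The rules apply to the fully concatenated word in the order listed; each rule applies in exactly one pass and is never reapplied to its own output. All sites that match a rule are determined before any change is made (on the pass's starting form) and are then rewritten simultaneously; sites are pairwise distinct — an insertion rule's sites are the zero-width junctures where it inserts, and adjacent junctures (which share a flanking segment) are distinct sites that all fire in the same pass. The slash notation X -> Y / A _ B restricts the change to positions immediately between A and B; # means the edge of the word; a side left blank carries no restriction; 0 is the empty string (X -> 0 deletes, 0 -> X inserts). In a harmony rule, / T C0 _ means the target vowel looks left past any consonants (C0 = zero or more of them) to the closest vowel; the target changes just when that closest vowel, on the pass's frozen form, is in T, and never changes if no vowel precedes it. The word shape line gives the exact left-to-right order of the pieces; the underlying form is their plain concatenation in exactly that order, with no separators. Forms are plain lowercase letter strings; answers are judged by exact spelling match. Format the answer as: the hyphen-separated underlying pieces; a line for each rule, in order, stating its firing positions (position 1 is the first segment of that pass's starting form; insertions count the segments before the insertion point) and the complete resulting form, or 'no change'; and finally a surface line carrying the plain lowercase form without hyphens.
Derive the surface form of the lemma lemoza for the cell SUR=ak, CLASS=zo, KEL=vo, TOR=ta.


underlying: lemoza-su-a-ze-tt
1. f -> v, k -> g / _ Z: no change
2. f -> v, k -> g, p -> b, s -> z / _ Z: no change
3. o -> e, u -> i / F C0 _: fires at position(s) 4: lemezasuazett
4. o -> e, u -> i / F C0 _: no change
surface: lemezasuazett


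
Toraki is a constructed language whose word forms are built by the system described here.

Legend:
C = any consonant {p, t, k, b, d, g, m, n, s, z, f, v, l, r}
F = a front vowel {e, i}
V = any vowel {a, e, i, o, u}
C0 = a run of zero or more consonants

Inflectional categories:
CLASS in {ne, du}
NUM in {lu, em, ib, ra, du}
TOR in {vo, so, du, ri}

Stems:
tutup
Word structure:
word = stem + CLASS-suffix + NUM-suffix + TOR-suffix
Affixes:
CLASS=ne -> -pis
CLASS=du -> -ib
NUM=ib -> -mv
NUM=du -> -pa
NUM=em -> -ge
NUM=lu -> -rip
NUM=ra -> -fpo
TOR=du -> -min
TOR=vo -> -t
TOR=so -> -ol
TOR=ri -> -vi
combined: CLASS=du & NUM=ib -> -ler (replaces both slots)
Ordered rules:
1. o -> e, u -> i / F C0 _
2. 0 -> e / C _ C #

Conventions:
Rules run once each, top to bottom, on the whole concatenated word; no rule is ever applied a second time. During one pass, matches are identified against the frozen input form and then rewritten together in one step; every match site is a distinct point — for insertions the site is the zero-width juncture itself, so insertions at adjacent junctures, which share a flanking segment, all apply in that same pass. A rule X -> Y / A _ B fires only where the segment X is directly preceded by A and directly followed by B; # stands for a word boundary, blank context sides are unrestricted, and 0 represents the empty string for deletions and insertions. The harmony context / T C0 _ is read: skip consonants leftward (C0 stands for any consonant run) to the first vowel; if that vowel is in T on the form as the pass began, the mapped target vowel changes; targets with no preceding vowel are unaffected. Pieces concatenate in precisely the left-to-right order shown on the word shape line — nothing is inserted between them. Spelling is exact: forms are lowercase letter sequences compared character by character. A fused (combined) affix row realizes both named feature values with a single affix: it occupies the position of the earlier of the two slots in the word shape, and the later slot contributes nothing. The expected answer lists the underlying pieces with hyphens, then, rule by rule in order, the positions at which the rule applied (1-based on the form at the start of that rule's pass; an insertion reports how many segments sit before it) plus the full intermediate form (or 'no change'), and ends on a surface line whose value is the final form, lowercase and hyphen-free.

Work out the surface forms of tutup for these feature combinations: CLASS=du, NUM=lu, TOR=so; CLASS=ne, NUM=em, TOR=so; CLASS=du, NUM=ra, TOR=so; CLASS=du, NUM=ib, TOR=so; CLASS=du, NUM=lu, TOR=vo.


cell CLASS=du, NUM=lu, TOR=so:
underlying: tutup-ib-rip-ol
1. o -> e, u -> i / F C0 _: fires at position(s) 11: tutupibripel
2. 0 -> e / C _ C #: no change
surface: tutupibripel

cell CLASS=ne, NUM=em, TOR=so:
underlying: tutup-pis-ge-ol
1. o -> e, u -> i / F C0 _: fires at position(s) 11: tutuppisgeel
2. 0 -> e / C _ C #: no change
surface: tutuppisgeel

cell CLASS=du, NUM=ra, TOR=so:
underlying: tutup-ib-fpo-ol
1. o -> e, u -> i / F C0 _: fires at position(s) 10: tutupibfpeol
2. 0 -> e / C _ C #: no change
surface: tutupibfpeol

cell CLASS=du, NUM=ib, TOR=so:
underlying: tutup-ler-ol
1. o -> e, u -> i / F C0 _: fires at position(s) 9: tutuplerel
2. 0 -> e / C _ C #: no change
surface: tutuplerel

cell CLASS=du, NUM=lu, TOR=vo:
underlying: tutup-ib-rip-t
1. o -> e, u -> i / F C0 _: no change
2. 0 -> e / C _ C #: inserts after position(s) 10: tutupibripet
surface: tutupibripet
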